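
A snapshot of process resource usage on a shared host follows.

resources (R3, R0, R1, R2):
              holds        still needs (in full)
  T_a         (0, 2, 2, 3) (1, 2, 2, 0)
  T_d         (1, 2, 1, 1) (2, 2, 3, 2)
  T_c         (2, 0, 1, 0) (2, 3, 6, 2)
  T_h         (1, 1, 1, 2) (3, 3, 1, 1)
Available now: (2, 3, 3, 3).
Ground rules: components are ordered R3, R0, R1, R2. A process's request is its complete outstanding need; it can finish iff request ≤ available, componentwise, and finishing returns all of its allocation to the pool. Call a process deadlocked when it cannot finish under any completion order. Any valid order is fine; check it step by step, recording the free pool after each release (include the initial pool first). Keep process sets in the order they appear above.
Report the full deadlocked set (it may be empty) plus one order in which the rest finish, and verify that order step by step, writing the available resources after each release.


The deadlocked set is empty.
Key observation: no deadlock: T_d fits now, and the freed resources carry the rest through.
The rest can finish in the order T_d, T_h, T_a, T_c. Verifying each step:
  pool = (2, 3, 3, 3)
  T_d needs (2, 2, 3, 2) <= (2, 3, 3, 3) -> finishes; pool += (1, 2, 1, 1) = (3, 5, 4, 4)
  T_h needs (3, 3, 1, 1) <= (3, 5, 4, 4) -> finishes; pool += (1, 1, 1, 2) = (4, 6, 5, 6)
  T_a needs (1, 2, 2, 0) <= (4, 6, 5, 6) -> finishes; pool += (0, 2, 2, 3) = (4, 8, 7, 9)
  T_c needs (2, 3, 6, 2) <= (4, 8, 7, 9) -> finishes; pool += (2, 0, 1, 0) = (6, 8, 8, 9)


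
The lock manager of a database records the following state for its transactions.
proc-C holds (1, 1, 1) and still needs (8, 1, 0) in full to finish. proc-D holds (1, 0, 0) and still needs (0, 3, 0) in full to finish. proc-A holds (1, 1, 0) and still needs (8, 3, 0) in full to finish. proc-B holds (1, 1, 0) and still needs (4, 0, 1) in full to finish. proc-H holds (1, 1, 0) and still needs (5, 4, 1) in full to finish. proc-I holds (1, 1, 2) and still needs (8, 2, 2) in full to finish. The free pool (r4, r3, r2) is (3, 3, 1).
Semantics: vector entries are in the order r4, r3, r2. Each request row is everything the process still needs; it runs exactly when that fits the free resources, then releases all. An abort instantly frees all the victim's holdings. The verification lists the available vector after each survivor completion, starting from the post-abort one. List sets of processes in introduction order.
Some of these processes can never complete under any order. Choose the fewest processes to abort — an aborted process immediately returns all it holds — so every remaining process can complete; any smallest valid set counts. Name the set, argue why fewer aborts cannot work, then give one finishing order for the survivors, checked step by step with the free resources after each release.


The answer: abort proc-C and proc-A.
Key observation: before aborting proc-C and proc-A, proc-I was permanently blocked — no order could ever run it; afterwards it completes at step 4.
Minimality, checking each single-abort alternative: proc-C alone leaves proc-A blocked (short on r4); proc-D alone leaves proc-C blocked (short on r4); proc-A alone leaves proc-C blocked (short on r4); proc-B alone leaves proc-C blocked (short on r4); proc-H alone leaves proc-C blocked (short on r4); proc-I alone leaves proc-C blocked (short on r4).
Survivors finish in the order: proc-B, proc-H, proc-D, proc-I. Verifying each step (pool after the aborts first):
  pool = (5, 5, 2)
  run proc-B (needs (4, 0, 1), free (5, 5, 2)); after release of (1, 1, 0) the pool is (6, 6, 2)
  run proc-H (needs (5, 4, 1), free (6, 6, 2)); after release of (1, 1, 0) the pool is (7, 7, 2)
  run proc-D (needs (0, 3, 0), free (7, 7, 2)); after release of (1, 0, 0) the pool is (8, 7, 2)
  run proc-I (needs (8, 2, 2), free (8, 7, 2)); after release of (1, 1, 2) the pool is (9, 8, 4)


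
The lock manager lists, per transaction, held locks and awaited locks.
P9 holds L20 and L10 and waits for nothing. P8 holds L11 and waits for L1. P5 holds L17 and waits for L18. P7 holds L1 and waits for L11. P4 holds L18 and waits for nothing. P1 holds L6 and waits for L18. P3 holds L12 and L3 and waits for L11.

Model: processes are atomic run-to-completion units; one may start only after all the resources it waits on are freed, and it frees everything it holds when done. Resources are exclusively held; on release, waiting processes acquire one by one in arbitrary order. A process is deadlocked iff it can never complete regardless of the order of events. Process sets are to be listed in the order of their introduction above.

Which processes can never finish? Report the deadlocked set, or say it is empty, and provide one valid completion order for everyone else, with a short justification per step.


Deadlocked set: P8, P7 and P3.
Key observation: the wait chain closes on itself along P8 -> P7 -> P8; P3 waits into the deadlock from upstream.
A valid finishing order for the others: P4, P9, P5, P1.
Walking it through:
  P4 waits on nothing -> runs at once and releases L18
  P9 waits on nothing -> runs at once and releases L20 and L10
  P5 waits on L18 — all released -> runs and releases L17
  P1 waits on L18 — all released -> runs and releases L6


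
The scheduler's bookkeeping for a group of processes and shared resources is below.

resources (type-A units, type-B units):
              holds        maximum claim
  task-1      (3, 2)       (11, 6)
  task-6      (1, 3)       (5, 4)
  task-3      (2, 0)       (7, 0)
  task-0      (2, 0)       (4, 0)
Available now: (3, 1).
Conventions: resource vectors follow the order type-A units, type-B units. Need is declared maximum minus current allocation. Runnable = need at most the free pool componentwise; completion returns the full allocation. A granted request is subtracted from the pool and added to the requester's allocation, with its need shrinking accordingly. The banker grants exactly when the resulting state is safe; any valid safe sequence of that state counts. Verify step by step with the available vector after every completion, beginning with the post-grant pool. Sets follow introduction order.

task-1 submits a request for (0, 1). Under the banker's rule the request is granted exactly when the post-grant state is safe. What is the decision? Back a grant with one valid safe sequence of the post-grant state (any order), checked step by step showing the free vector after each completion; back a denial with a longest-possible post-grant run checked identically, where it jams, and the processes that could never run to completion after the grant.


DENY. Granting would leave the state unsafe.
Key observation: type-B units is the bottleneck — with task-0, task-3 done the pool holds (7, 0), short of every remaining need.
After a pretend grant, a maximal execution: task-0, task-3 — then nothing else fits. Verifying each step:
  pool = (3, 0)
  task-0 needs (2, 0) <= (3, 0) -> finishes; pool += (2, 0) = (5, 0)
  task-3 needs (5, 0) <= (5, 0) -> finishes; pool += (2, 0) = (7, 0)
  task-1 still needs (8, 3) but only (7, 0) is free — short on type-A units and type-B units
  task-6 still needs (4, 1) but only (7, 0) is free — short on type-B units
Had the request been granted, task-1 and task-6 could never finish.


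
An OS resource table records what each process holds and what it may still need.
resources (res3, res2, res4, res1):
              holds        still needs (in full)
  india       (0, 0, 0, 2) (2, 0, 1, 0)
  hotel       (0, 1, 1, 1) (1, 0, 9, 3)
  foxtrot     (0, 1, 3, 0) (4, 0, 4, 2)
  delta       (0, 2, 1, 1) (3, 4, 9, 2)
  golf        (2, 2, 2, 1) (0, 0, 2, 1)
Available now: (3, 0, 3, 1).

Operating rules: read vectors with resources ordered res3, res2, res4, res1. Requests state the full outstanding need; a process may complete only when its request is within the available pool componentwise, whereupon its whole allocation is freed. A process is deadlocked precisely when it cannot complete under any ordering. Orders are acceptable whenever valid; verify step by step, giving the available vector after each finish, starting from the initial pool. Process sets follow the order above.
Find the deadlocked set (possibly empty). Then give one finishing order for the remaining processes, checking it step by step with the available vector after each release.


Deadlocked set: hotel and delta.
Key observation: golf, foxtrot, india can finish, but then (5, 3, 8, 4) is all there is, and the blocked group's res4 demands exceed it.
One completion order for the rest: golf, foxtrot, india. Walking it through:
  pool = (3, 0, 3, 1)
  run golf (needs (0, 0, 2, 1), free (3, 0, 3, 1)); after release of (2, 2, 2, 1) the pool is (5, 2, 5, 2)
  run foxtrot (needs (4, 0, 4, 2), free (5, 2, 5, 2)); after release of (0, 1, 3, 0) the pool is (5, 3, 8, 2)
  run india (needs (2, 0, 1, 0), free (5, 3, 8, 2)); after release of (0, 0, 0, 2) the pool is (5, 3, 8, 4)
None of the blocked processes ever fits:
  hotel cannot run: need (1, 0, 9, 3) vs free (5, 3, 8, 4) (insufficient res4)
  delta cannot run: need (3, 4, 9, 2) vs free (5, 3, 8, 4) (insufficient res2 and res4)


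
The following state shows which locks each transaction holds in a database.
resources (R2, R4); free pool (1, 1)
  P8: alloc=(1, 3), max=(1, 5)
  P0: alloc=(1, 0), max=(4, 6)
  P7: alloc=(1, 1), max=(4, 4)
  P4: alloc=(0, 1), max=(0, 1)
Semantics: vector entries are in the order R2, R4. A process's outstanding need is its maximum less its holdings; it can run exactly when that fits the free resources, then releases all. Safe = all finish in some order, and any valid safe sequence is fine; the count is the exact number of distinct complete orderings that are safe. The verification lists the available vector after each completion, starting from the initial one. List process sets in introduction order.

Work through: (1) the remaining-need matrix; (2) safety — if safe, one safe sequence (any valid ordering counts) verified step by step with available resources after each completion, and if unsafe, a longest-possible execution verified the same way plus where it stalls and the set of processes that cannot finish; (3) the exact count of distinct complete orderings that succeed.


(1) Remaining need (order R2, R4):
  P8: (0, 2)
  P0: (3, 6)
  P7: (3, 3)
  P4: (0, 0)
(2) UNSAFE.
Key observation: R2 is the bottleneck — with P4, P8 done the pool holds (2, 5), short of every remaining need.
The run P4, P8 cannot be extended any further. Walking it through:
  pool = (1, 1)
  P4 needs (0, 0) <= (1, 1) -> finishes; pool += (0, 1) = (1, 2)
  P8 needs (0, 2) <= (1, 2) -> finishes; pool += (1, 3) = (2, 5)
  blocked: P0 wants (3, 6), pool (2, 5) — not enough R2 and R4
  blocked: P7 wants (3, 3), pool (2, 5) — not enough R2
Processes that can never finish: P0 and P7.
(3) The exact count: 0 of the possible complete orderings are safe sequences.


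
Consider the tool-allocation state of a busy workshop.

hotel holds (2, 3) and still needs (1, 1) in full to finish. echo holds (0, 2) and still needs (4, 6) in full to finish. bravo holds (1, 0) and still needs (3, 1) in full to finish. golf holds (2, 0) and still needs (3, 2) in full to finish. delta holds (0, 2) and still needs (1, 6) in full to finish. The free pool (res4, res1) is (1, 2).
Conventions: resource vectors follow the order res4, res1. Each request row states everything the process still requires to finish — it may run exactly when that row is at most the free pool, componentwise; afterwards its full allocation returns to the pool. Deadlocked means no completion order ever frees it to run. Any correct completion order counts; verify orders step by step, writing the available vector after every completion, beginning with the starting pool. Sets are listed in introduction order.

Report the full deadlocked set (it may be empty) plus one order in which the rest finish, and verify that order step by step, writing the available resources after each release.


The deadlocked set is echo and delta.
Key observation: the wall is res1: completing hotel, bravo, golf brings the pool only to (6, 5), and all the rest need more.
A valid finishing order for the others: hotel, bravo, golf. Verifying each step:
  pool = (1, 2)
  hotel needs (1, 1) <= (1, 2) -> finishes; pool += (2, 3) = (3, 5)
  bravo needs (3, 1) <= (3, 5) -> finishes; pool += (1, 0) = (4, 5)
  golf needs (3, 2) <= (4, 5) -> finishes; pool += (2, 0) = (6, 5)
None of the blocked processes ever fits:
  blocked: echo wants (4, 6), pool (6, 5) — not enough res1
  blocked: delta wants (1, 6), pool (6, 5) — not enough res1


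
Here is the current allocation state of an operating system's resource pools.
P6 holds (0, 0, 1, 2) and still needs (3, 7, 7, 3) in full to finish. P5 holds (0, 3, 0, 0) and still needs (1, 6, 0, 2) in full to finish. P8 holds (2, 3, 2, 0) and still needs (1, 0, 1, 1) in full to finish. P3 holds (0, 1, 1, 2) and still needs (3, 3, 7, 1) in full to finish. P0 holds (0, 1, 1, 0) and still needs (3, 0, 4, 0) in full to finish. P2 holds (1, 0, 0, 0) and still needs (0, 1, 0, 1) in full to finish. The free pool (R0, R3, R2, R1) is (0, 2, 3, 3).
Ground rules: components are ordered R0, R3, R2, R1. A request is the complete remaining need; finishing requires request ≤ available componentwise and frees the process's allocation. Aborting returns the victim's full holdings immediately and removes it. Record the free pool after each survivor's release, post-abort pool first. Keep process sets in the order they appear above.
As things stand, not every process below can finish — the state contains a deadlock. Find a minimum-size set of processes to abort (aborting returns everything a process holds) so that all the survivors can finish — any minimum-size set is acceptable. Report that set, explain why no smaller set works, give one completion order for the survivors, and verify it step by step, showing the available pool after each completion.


Minimum abort set: P6.
Key observation: no ordering could ever have run P3 before the abort of P6; with (0, 0, 1, 2) back in the pool it fits at step 4.
Minimality: the empty abort set fails — the state is deadlocked as it stands.
One survivor order: P2, P8, P0, P3, P5. Check, step by step (post-abort pool first):
  pool = (0, 2, 4, 5)
  run P2 (needs (0, 1, 0, 1), free (0, 2, 4, 5)); after release of (1, 0, 0, 0) the pool is (1, 2, 4, 5)
  run P8 (needs (1, 0, 1, 1), free (1, 2, 4, 5)); after release of (2, 3, 2, 0) the pool is (3, 5, 6, 5)
  run P0 (needs (3, 0, 4, 0), free (3, 5, 6, 5)); after release of (0, 1, 1, 0) the pool is (3, 6, 7, 5)
  run P3 (needs (3, 3, 7, 1), free (3, 6, 7, 5)); after release of (0, 1, 1, 2) the pool is (3, 7, 8, 7)
  run P5 (needs (1, 6, 0, 2), free (3, 7, 8, 7)); after release of (0, 3, 0, 0) the pool is (3, 10, 8, 7)


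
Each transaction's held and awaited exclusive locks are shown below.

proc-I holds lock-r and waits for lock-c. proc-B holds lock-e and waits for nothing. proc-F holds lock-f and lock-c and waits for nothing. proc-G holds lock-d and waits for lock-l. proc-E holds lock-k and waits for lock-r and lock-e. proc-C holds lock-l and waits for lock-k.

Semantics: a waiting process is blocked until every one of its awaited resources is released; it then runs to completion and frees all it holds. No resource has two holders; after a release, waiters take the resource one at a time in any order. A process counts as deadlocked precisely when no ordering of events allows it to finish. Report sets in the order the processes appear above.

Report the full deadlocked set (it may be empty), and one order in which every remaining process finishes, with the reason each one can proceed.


Nothing here is deadlocked.
Key observation: all waits point, directly or indirectly, at processes that can finish, so nothing is permanently blocked.
A valid finishing order for the others: proc-F, proc-B, proc-I, proc-E, proc-C, proc-G.
Check, step by step:
  proc-F waits on nothing -> runs at once and releases lock-f and lock-c
  proc-B waits on nothing -> runs at once and releases lock-e
  proc-I: everything it awaited (lock-c) is free; runs, freeing lock-r
  proc-E: everything it awaited (lock-r and lock-e) is free; runs, freeing lock-k
  proc-C: everything it awaited (lock-k) is free; runs, freeing lock-l
  proc-G: everything it awaited (lock-l) is free; runs, freeing lock-d


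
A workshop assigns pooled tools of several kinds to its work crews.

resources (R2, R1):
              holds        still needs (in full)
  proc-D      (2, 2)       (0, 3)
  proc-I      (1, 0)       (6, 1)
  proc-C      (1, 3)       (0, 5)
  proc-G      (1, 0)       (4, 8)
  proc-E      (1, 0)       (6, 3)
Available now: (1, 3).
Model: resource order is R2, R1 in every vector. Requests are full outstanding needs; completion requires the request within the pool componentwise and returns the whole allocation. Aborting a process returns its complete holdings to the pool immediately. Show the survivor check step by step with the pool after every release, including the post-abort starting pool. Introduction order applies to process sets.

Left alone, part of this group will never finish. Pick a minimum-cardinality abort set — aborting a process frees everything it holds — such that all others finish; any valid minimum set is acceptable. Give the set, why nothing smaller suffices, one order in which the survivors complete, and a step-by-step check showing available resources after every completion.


Minimum abort set: proc-I.
Key observation: proc-E had no path to completion before; after the abort of proc-I ((1, 0) returned), step 4 is where it fits.
No smaller set exists: with zero aborts the deadlock remains.
One survivor order: proc-D, proc-C, proc-G, proc-E. Check, step by step (post-abort pool first):
  pool = (2, 3)
  proc-D needs (0, 3) <= (2, 3) -> finishes; pool += (2, 2) = (4, 5)
  proc-C needs (0, 5) <= (4, 5) -> finishes; pool += (1, 3) = (5, 8)
  proc-G needs (4, 8) <= (5, 8) -> finishes; pool += (1, 0) = (6, 8)
  proc-E needs (6, 3) <= (6, 8) -> finishes; pool += (1, 0) = (7, 8)


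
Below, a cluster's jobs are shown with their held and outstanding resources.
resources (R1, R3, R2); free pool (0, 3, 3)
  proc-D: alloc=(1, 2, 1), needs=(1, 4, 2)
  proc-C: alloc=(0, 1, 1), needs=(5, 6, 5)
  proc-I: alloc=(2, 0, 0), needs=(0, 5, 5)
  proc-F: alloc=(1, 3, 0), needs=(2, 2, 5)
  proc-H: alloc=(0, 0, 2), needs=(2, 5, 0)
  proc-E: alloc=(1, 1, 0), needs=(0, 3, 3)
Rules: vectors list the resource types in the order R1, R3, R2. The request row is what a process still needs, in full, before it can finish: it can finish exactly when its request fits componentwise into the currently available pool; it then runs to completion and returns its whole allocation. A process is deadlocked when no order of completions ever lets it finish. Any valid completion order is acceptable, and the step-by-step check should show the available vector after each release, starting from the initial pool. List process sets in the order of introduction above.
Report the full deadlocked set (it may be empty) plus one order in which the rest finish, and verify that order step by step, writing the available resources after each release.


Nothing here is deadlocked.
Key observation: starting with proc-E, each completion frees enough for the next — no one is permanently blocked.
One completion order for the rest: proc-E, proc-D, proc-H, proc-F, proc-I, proc-C. Check, step by step:
  pool = (0, 3, 3)
  proc-E: need (0, 3, 3) fits (0, 3, 3); releases (1, 1, 0), pool now (1, 4, 3)
  proc-D: need (1, 4, 2) fits (1, 4, 3); releases (1, 2, 1), pool now (2, 6, 4)
  proc-H: need (2, 5, 0) fits (2, 6, 4); releases (0, 0, 2), pool now (2, 6, 6)
  proc-F: need (2, 2, 5) fits (2, 6, 6); releases (1, 3, 0), pool now (3, 9, 6)
  proc-I: need (0, 5, 5) fits (3, 9, 6); releases (2, 0, 0), pool now (5, 9, 6)
  proc-C: need (5, 6, 5) fits (5, 9, 6); releases (0, 1, 1), pool now (5, 10, 7)


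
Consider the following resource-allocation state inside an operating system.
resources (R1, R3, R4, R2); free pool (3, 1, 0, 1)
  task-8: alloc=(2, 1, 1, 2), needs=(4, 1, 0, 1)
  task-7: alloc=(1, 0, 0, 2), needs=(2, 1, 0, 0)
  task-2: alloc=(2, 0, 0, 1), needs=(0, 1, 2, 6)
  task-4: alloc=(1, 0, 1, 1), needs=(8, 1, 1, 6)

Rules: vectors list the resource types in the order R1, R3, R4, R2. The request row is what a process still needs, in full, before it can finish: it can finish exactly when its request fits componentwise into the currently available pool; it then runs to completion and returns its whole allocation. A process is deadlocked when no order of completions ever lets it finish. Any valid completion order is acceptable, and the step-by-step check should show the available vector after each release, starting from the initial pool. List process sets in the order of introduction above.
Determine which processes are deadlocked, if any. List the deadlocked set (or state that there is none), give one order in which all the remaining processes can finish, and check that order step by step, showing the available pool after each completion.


The deadlocked set is task-2 and task-4.
Key observation: no order helps: past task-7, task-8, the free pool tops out at (6, 2, 1, 5), below what each blocked process needs in R2.
A valid finishing order for the others: task-7, task-8. Step-by-step check:
  pool = (3, 1, 0, 1)
  task-7 needs (2, 1, 0, 0) <= (3, 1, 0, 1) -> finishes; pool += (1, 0, 0, 2) = (4, 1, 0, 3)
  task-8 needs (4, 1, 0, 1) <= (4, 1, 0, 3) -> finishes; pool += (2, 1, 1, 2) = (6, 2, 1, 5)
None of the blocked processes ever fits:
  blocked: task-2 wants (0, 1, 2, 6), pool (6, 2, 1, 5) — not enough R4 and R2
  blocked: task-4 wants (8, 1, 1, 6), pool (6, 2, 1, 5) — not enough R1 and R2


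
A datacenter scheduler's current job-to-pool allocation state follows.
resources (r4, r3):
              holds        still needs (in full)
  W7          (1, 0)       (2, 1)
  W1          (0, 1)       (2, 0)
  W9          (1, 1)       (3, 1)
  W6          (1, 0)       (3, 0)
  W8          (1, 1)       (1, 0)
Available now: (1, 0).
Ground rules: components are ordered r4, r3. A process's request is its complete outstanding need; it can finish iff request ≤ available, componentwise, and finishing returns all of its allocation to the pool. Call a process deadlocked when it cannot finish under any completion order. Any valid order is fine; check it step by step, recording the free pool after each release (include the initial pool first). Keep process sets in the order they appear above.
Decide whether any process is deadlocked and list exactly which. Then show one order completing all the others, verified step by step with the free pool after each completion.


The deadlocked set is empty.
Key observation: beginning at W8, releases accumulate fast enough that every process eventually fits.
The rest can finish in the order W8, W1, W7, W9, W6. Walking it through:
  pool = (1, 0)
  W8 needs (1, 0) <= (1, 0) -> finishes; pool += (1, 1) = (2, 1)
  W1 needs (2, 0) <= (2, 1) -> finishes; pool += (0, 1) = (2, 2)
  W7 needs (2, 1) <= (2, 2) -> finishes; pool += (1, 0) = (3, 2)
  W9 needs (3, 1) <= (3, 2) -> finishes; pool += (1, 1) = (4, 3)
  W6 needs (3, 0) <= (4, 3) -> finishes; pool += (1, 0) = (5, 3)


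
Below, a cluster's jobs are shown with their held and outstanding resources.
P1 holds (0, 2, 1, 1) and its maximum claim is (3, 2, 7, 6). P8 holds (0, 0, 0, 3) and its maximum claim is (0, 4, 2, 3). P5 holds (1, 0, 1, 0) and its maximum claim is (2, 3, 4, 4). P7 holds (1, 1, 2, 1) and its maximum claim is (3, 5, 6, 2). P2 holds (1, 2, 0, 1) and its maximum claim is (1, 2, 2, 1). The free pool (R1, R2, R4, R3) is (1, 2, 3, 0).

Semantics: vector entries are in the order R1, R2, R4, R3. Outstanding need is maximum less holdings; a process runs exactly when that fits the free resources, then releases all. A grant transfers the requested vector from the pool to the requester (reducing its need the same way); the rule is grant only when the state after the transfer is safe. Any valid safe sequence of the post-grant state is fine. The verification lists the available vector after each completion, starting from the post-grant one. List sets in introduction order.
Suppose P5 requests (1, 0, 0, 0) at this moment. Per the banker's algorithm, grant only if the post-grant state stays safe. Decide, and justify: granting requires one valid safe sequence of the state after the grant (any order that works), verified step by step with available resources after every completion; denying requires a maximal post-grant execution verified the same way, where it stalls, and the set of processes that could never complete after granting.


GRANT — the state after the grant stays safe, e.g. via P2, P8, P5, P7, P1.
Key observation: the grant leaves (0, 2, 3, 0) free — enough for P2, whose release restarts the cascade.
Step-by-step check of the post-grant state:
  pool = (0, 2, 3, 0)
  P2 needs (0, 0, 2, 0) <= (0, 2, 3, 0) -> finishes; pool += (1, 2, 0, 1) = (1, 4, 3, 1)
  P8 needs (0, 4, 2, 0) <= (1, 4, 3, 1) -> finishes; pool += (0, 0, 0, 3) = (1, 4, 3, 4)
  P5 needs (0, 3, 3, 4) <= (1, 4, 3, 4) -> finishes; pool += (2, 0, 1, 0) = (3, 4, 4, 4)
  P7 needs (2, 4, 4, 1) <= (3, 4, 4, 4) -> finishes; pool += (1, 1, 2, 1) = (4, 5, 6, 5)
  P1 needs (3, 0, 6, 5) <= (4, 5, 6, 5) -> finishes; pool += (0, 2, 1, 1) = (4, 7, 7, 6)


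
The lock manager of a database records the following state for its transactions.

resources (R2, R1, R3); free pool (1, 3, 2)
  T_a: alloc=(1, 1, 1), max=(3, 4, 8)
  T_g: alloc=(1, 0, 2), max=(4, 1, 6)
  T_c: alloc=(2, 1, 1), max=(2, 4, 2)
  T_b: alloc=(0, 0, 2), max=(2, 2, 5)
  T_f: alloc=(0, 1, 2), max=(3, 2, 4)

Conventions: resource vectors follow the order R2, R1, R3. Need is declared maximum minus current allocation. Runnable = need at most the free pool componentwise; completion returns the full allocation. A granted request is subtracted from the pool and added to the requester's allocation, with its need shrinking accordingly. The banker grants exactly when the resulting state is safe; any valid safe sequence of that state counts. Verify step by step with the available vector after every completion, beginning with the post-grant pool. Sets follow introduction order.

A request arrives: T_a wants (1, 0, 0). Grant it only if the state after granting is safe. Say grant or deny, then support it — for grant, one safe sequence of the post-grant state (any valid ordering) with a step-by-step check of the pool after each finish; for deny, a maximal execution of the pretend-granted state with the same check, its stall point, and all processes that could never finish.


DENY: after the grant no complete ordering would exist.
Key observation: after T_c, T_b the pool peaks at (2, 4, 5), and each blocked process is short somewhere: T_a on R3; T_g on R2; T_f on R2.
Pretend the grant happened; the run T_c, T_b goes as far as possible. Step-by-step check:
  pool = (0, 3, 2)
  T_c needs (0, 3, 1) <= (0, 3, 2) -> finishes; pool += (2, 1, 1) = (2, 4, 3)
  T_b needs (2, 2, 3) <= (2, 4, 3) -> finishes; pool += (0, 0, 2) = (2, 4, 5)
  T_a cannot run: need (1, 3, 7) vs free (2, 4, 5) (insufficient R3)
  T_g cannot run: need (3, 1, 4) vs free (2, 4, 5) (insufficient R2)
  T_f cannot run: need (3, 1, 2) vs free (2, 4, 5) (insufficient R2)
Post-grant, the permanently blocked set is T_a, T_g and T_f.


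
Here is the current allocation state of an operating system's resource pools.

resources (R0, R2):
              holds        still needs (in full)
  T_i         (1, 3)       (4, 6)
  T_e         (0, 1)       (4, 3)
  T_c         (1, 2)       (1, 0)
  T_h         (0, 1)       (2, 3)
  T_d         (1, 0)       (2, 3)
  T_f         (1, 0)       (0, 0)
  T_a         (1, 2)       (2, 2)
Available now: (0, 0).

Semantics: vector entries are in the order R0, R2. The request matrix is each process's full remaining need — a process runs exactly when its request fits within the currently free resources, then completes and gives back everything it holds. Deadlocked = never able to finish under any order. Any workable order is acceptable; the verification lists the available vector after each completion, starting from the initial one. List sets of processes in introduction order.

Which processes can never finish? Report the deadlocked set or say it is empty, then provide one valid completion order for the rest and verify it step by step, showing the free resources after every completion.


The deadlocked set is empty.
Key observation: T_f can run right away; the returned allocation unlocks the remaining processes in turn.
One completion order for the rest: T_f, T_c, T_a, T_d, T_e, T_h, T_i. Step-by-step check:
  pool = (0, 0)
  T_f: need (0, 0) fits (0, 0); releases (1, 0), pool now (1, 0)
  T_c: need (1, 0) fits (1, 0); releases (1, 2), pool now (2, 2)
  T_a: need (2, 2) fits (2, 2); releases (1, 2), pool now (3, 4)
  T_d: need (2, 3) fits (3, 4); releases (1, 0), pool now (4, 4)
  T_e: need (4, 3) fits (4, 4); releases (0, 1), pool now (4, 5)
  T_h: need (2, 3) fits (4, 5); releases (0, 1), pool now (4, 6)
  T_i: need (4, 6) fits (4, 6); releases (1, 3), pool now (5, 9)


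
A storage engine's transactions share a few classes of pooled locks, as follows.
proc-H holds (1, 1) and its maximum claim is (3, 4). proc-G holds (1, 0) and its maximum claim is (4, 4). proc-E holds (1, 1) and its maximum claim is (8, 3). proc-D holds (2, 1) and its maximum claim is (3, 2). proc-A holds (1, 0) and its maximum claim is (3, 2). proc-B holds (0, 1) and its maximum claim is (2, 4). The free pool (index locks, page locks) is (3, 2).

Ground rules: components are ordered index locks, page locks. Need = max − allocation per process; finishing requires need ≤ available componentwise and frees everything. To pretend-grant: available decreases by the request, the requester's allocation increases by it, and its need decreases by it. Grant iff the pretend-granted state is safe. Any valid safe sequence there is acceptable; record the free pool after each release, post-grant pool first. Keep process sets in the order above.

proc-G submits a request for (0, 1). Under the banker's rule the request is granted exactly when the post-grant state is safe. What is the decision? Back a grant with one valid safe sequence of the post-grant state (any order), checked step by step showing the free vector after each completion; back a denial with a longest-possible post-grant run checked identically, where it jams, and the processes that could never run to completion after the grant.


DENY: after the grant no complete ordering would exist.
Key observation: after proc-D, proc-A the pool peaks at (6, 2), and each blocked process is short somewhere: proc-H on page locks; proc-G on page locks; proc-E on index locks; proc-B on page locks.
Pretend the grant happened; the run proc-D, proc-A goes as far as possible. Check, step by step:
  pool = (3, 1)
  run proc-D (needs (1, 1), free (3, 1)); after release of (2, 1) the pool is (5, 2)
  run proc-A (needs (2, 2), free (5, 2)); after release of (1, 0) the pool is (6, 2)
  blocked: proc-H wants (2, 3), pool (6, 2) — not enough page locks
  blocked: proc-G wants (3, 3), pool (6, 2) — not enough page locks
  blocked: proc-E wants (7, 2), pool (6, 2) — not enough index locks
  blocked: proc-B wants (2, 3), pool (6, 2) — not enough page locks
Had the request been granted, proc-H, proc-G, proc-E and proc-B could never finish.


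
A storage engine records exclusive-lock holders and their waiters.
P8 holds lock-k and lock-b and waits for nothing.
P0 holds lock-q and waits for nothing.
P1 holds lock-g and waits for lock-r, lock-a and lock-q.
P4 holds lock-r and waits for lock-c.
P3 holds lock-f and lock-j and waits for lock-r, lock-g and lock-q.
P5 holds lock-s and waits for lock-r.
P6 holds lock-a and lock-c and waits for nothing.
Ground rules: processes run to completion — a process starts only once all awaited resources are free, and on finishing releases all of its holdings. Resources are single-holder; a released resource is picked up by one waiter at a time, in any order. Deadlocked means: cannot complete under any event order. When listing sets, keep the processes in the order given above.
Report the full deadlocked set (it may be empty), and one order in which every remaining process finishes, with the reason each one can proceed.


Nothing here is deadlocked.
Key observation: there is no circular wait here — follow any chain and it reaches a process that is free to run now.
The rest can finish in the order P0, P8, P6, P4, P1, P5, P3.
Walking it through:
  P0 waits on nothing -> runs at once and releases lock-q
  P8 waits on nothing -> runs at once and releases lock-k and lock-b
  P6 waits on nothing -> runs at once and releases lock-a and lock-c
  run P4 (all its waits — lock-c — are resolved); releases lock-r
  run P1 (all its waits — lock-r, lock-a and lock-q — are resolved); releases lock-g
  run P5 (all its waits — lock-r — are resolved); releases lock-s
  run P3 (all its waits — lock-r, lock-g and lock-q — are resolved); releases lock-f and lock-j


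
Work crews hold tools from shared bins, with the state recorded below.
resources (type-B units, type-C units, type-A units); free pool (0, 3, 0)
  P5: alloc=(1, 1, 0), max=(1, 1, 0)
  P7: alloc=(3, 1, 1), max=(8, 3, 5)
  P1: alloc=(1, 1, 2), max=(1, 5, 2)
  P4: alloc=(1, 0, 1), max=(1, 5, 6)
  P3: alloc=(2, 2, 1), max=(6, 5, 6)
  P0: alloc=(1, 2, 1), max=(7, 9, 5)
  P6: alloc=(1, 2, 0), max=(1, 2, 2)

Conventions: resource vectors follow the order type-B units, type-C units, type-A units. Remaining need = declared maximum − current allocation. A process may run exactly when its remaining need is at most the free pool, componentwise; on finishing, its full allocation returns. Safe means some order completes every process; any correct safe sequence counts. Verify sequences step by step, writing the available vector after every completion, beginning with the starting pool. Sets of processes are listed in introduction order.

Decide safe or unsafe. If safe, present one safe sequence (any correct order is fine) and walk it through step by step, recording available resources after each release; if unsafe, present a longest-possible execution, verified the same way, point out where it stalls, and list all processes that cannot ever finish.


UNSAFE.
Key observation: the pool after P5, P1, P6 is (3, 7, 2); every surviving request exceeds it in type-A units, so progress ends there.
A maximal execution: P5, P1, P6 — then nothing else fits. Step-by-step check:
  pool = (0, 3, 0)
  P5 needs (0, 0, 0) <= (0, 3, 0) -> finishes; pool += (1, 1, 0) = (1, 4, 0)
  P1 needs (0, 4, 0) <= (1, 4, 0) -> finishes; pool += (1, 1, 2) = (2, 5, 2)
  P6 needs (0, 0, 2) <= (2, 5, 2) -> finishes; pool += (1, 2, 0) = (3, 7, 2)
  P7 cannot run: need (5, 2, 4) vs free (3, 7, 2) (insufficient type-B units and type-A units)
  P4 cannot run: need (0, 5, 5) vs free (3, 7, 2) (insufficient type-A units)
  P3 cannot run: need (4, 3, 5) vs free (3, 7, 2) (insufficient type-B units and type-A units)
  P0 cannot run: need (6, 7, 4) vs free (3, 7, 2) (insufficient type-B units and type-A units)
Processes that can never finish: P7, P4, P3 and P0.


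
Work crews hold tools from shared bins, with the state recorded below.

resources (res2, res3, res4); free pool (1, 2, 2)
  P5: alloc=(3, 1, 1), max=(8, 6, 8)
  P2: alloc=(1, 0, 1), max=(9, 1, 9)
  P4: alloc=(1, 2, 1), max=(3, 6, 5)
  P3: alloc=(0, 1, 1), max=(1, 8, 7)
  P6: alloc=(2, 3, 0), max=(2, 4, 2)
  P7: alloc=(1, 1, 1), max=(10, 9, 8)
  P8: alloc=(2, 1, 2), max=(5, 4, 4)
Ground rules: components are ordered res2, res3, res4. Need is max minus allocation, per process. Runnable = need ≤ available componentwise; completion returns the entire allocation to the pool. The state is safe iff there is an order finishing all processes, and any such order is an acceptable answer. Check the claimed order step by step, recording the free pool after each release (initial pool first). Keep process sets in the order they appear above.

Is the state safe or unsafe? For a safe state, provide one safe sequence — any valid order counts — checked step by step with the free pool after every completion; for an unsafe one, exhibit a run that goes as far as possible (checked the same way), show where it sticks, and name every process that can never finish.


The state is UNSAFE.
Key observation: the pool after P6, P8, P4 is (6, 8, 5); every surviving request exceeds it in res4, so progress ends there.
Going as far as possible: P6, P8, P4; after that, nothing fits. Walking it through:
  pool = (1, 2, 2)
  run P6 (needs (0, 1, 2), free (1, 2, 2)); after release of (2, 3, 0) the pool is (3, 5, 2)
  run P8 (needs (3, 3, 2), free (3, 5, 2)); after release of (2, 1, 2) the pool is (5, 6, 4)
  run P4 (needs (2, 4, 4), free (5, 6, 4)); after release of (1, 2, 1) the pool is (6, 8, 5)
  blocked: P5 wants (5, 5, 7), pool (6, 8, 5) — not enough res4
  blocked: P2 wants (8, 1, 8), pool (6, 8, 5) — not enough res2 and res4
  blocked: P3 wants (1, 7, 6), pool (6, 8, 5) — not enough res4
  blocked: P7 wants (9, 8, 7), pool (6, 8, 5) — not enough res2 and res4
Never able to finish: P5, P2, P3 and P7.


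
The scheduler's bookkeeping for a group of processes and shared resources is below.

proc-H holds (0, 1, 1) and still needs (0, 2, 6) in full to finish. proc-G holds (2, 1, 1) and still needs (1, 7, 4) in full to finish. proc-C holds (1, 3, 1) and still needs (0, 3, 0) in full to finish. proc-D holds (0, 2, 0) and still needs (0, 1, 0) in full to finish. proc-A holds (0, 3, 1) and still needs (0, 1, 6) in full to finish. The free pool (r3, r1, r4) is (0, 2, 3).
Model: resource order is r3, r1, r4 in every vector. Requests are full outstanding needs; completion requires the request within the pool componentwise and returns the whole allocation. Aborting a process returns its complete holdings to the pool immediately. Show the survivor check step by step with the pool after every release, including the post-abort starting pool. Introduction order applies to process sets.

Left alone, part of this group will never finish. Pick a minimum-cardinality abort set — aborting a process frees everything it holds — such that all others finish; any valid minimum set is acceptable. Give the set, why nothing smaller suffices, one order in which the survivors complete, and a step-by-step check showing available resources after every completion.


Abort proc-H.
Key observation: aborting proc-H returns (0, 1, 1), and proc-A — hopeless before — runs at step 4 with the returned capacity in the pool.
Minimality: the empty abort set fails — the state is deadlocked as it stands.
Survivors finish in the order: proc-D, proc-C, proc-G, proc-A. Check, step by step (pool after the aborts first):
  pool = (0, 3, 4)
  proc-D: need (0, 1, 0) fits (0, 3, 4); releases (0, 2, 0), pool now (0, 5, 4)
  proc-C: need (0, 3, 0) fits (0, 5, 4); releases (1, 3, 1), pool now (1, 8, 5)
  proc-G: need (1, 7, 4) fits (1, 8, 5); releases (2, 1, 1), pool now (3, 9, 6)
  proc-A: need (0, 1, 6) fits (3, 9, 6); releases (0, 3, 1), pool now (3, 12, 7)


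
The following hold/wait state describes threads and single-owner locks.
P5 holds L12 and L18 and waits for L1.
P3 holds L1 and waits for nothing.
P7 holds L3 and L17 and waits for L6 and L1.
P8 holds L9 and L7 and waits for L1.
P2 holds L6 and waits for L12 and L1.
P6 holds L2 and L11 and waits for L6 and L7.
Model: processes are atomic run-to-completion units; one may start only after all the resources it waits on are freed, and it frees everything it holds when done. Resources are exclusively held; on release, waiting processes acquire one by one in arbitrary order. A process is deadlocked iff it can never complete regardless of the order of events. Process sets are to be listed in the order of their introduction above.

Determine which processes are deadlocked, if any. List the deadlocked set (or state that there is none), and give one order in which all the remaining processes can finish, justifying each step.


No process is deadlocked.
Key observation: the wait graph is acyclic; completion cascades from the unblocked processes through everyone else.
A valid finishing order for the others: P3, P5, P2, P8, P7, P6.
Step-by-step check:
  run P3 (it waits on nothing); releases L1
  P5 waits on L1 — all released -> runs and releases L12 and L18
  P2 waits on L12 and L1 — all released -> runs and releases L6
  P8 waits on L1 — all released -> runs and releases L9 and L7
  P7 waits on L6 and L1 — all released -> runs and releases L3 and L17
  P6 waits on L6 and L7 — all released -> runs and releases L2 and L11
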